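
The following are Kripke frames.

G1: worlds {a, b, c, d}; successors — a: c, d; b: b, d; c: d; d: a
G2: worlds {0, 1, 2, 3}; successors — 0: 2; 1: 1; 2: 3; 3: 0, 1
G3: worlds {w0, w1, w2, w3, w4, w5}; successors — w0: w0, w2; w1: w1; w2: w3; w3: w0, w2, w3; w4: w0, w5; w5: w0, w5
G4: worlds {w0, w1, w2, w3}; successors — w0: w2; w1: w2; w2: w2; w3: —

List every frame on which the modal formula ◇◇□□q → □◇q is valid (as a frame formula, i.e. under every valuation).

The schema corresponds to a generalized confluence (Geach) condition: ∀x ∀y ∀z ((xR²y ∧ xRz) → ∃w (yR²w ∧ zRw)).
G1: fails — aR²d, aRd but no w with dR²w and dRw.
G2: fails — 0R²3, 0R2 but no w with 3R²w and 2Rw.
G3: ✓.
G4: ✓.
Valid on: G3, G4.

G3, G4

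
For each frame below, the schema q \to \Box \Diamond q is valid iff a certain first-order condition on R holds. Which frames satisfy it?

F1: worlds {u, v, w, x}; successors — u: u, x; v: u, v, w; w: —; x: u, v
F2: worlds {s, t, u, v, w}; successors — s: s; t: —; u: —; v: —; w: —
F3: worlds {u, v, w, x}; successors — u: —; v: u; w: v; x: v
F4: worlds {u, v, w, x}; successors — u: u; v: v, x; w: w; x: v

F2, F4

Frame correspondent (Sahlqvist): \forall x \forall y (Rxy \to Ryx) — i.e. symmetry.
F1: fails — Rvw but not Rwv.
F2: holds.
F3: fails — Rvu but not Ruv.
F4: holds.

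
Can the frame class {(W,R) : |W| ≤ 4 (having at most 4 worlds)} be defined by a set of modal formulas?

Any modally definable frame class is closed under disjoint unions.
Any modal formula valid on each of 5 disjoint one-world frames is valid on their disjoint union (validity is preserved under disjoint unions). Each one-world frame has |W|=1≤4, but the union has |W|=5.
Hence having at most 4 worlds is not modally definable.

No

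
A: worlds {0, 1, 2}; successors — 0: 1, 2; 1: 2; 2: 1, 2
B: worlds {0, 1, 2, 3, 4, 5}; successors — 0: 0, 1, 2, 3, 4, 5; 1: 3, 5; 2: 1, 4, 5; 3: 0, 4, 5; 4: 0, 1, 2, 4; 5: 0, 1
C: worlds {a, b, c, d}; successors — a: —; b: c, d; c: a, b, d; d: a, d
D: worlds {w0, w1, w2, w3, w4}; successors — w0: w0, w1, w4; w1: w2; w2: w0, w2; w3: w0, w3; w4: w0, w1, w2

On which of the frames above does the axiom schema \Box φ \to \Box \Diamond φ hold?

A

Frame correspondent (Sahlqvist): \forall x \forall z (xRz \to \exists w (xRw \wedge zRw)) — i.e. a generalized confluence (Geach) condition.
A: condition met.
B: fails — 1R5 but no w with 1Rw and 5Rw.
C: fails — cRa but no w with cRw and aRw.
D: fails — w0Rw1 but no w with w0Rw and w1Rw.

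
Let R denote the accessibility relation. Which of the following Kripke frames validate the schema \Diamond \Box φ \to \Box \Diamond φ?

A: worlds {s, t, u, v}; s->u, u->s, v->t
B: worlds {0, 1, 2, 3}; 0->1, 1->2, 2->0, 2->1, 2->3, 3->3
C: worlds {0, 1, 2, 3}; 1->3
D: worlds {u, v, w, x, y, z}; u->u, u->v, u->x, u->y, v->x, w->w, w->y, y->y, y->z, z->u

none

This is the axiom for convergence; its first-order frame correspondent is \forall x \forall y \forall z (Rxy \wedge Rxz \to \exists w (Ryw \wedge Rzw)).
A: fails — Rvt and Rvt but t and t have no common successor.
B: fails — R23 and R20 but 3 and 0 have no common successor.
C: fails — R13 and R13 but 3 and 3 have no common successor.
D: fails — Ruv and Rux but v and x have no common successor.
Valid on no frame.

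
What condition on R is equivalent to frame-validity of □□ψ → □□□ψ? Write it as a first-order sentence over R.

This is a Sahlqvist (Geach-type) schema ◇^0□^2ψ → □^3◇^0ψ.
Minimal-valuation argument: fix x; take any y with xR^0y and any z with xR^3z. Set V(ψ) to the set of worlds R-reachable from y in exactly 2 steps. Then □^2ψ holds at y, so the antecedent holds at x; validity forces ◇^0ψ at z, giving a w with zR^0w and yR^2w.
First-order correspondent: ∀x ∀z (xR³z → ∃w (xR²w ∧ z = w)).

∀x ∀z (xR³z → ∃w (xR²w ∧ z = w))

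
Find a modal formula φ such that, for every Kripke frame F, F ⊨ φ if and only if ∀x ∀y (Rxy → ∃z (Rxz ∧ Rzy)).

The condition is density. The C4 schema □□s → □s defines it.
Suppose □□s→□s is valid. Take Rxy and set V(s)={w : xR²w}. Then □□s at x, so □s at x, so s at y, i.e. ∃z(Rxz∧Rzy).

□□s → □s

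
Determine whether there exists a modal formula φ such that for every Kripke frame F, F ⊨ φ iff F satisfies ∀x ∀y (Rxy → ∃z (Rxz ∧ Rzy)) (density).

Yes — defined by □□p → □p

This is a Sahlqvist condition; the C4 axiom □□p → □p defines it.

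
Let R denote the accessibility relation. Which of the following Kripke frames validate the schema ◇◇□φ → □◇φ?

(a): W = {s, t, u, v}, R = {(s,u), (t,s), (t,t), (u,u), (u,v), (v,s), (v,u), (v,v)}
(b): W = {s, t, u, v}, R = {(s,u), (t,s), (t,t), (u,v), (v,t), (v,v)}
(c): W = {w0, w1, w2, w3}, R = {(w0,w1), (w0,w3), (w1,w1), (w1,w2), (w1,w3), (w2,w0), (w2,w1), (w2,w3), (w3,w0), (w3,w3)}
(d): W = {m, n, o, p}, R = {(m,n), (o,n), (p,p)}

(c), (d)

This is the axiom for a generalized confluence (Geach) condition; its first-order frame correspondent is ∀x ∀y ∀z ((xR²y ∧ xRz) → ∃w (yRw ∧ zRw)).
(a): fails — tR²s, tRt but no w with sRw and tRw.
(b): fails — tR²s, tRt but no w with sRw and tRw.
(c): ✓.
(d): ✓.
Valid on: (c), (d).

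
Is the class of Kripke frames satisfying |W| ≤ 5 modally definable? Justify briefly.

Not definable by any modal formula

Modal frame validity is preserved under disjoint unions.
Any modal formula valid on each of 6 disjoint one-world frames is valid on their disjoint union (validity is preserved under disjoint unions). Each one-world frame has |W|=1≤5, but the union has |W|=6.
So no modal formula (or set of formulas) defines exactly the |W|≤5 frames.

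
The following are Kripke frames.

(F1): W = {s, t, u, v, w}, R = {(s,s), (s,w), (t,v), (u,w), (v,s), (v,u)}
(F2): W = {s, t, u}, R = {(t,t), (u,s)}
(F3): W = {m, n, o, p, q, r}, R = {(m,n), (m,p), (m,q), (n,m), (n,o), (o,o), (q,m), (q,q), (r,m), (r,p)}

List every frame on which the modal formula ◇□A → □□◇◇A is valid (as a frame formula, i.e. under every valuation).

(F2)

This is the axiom for a generalized confluence (Geach) condition; its first-order frame correspondent is ∀x ∀y ∀z ((xRy ∧ xR²z) → ∃w (yRw ∧ zR²w)).
(F1): fails — sRs, sR²w but no w* with sRw* and wR²w*.
(F2): condition met.
(F3): fails — mRp, mR²m but no w with pRw and mR²w.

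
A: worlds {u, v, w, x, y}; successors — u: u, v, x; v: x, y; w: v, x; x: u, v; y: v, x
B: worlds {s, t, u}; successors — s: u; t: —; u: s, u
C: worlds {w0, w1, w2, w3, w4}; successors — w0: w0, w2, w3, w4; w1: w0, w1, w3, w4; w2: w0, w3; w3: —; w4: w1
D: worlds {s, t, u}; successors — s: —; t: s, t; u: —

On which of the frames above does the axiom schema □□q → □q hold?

B, C, D

Frame correspondent (Sahlqvist): ∀x ∀y (Rxy → ∃z (Rxz ∧ Rzy)) — i.e. density.
A: fails — Rvy but no z with Rvz and Rzy.
B: satisfies the condition.
C: satisfies the condition.
D: satisfies the condition.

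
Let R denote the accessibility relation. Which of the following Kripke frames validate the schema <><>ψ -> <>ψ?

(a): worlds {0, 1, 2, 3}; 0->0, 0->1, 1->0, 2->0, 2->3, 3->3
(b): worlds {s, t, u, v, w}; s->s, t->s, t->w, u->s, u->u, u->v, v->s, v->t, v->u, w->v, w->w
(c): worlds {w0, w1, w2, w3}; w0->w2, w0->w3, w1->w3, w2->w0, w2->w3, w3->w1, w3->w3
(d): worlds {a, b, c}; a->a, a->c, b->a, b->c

(d)

The schema corresponds to transitivity: forall x forall y forall z (Rxy & Ryz -> Rxz).
(a): fails — R10 and R01 but not R11.
(b): fails — Ruv and Rvt but not Rut.
(c): fails — Rw1w3 and Rw3w1 but not Rw1w1.
(d): ✓.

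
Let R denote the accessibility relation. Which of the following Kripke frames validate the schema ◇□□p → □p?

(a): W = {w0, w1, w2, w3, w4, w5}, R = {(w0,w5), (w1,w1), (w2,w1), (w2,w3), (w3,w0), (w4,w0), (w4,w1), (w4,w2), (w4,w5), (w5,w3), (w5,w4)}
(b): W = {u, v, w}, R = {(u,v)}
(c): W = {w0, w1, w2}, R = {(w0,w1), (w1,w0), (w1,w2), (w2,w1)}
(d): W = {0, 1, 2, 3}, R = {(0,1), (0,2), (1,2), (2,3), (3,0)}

(c)

This is the axiom for a generalized confluence (Geach) condition; its first-order frame correspondent is ∀x ∀y ∀z ((xRy ∧ xRz) → ∃w (yR²w ∧ z = w)).
(a): fails — w2Rw1, w2Rw3 but no w with w1R²w and w3=w.
(b): fails — uRv, uRv but no t with vR²t and v=t.
(c): ✓.
(d): fails — 0R1, 0R1 but no w with 1R²w and 1=w.
Valid on: (c).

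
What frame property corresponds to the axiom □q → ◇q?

seriality

Suppose □q→◇q is valid. At any x set V(q)=W. Then □q at x, so ◇q at x, so x has a successor.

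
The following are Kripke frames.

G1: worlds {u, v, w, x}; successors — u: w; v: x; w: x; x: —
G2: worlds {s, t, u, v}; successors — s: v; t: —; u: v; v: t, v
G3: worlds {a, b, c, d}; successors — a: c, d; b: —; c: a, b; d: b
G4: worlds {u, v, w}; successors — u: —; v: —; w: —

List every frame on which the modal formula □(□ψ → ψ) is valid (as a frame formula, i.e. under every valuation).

This is the axiom for shift-reflexivity; its first-order frame correspondent is ∀x ∀y (Rxy → Ryy).
G1: fails — Rvx but not Rxx.
G2: fails — Rvt but not Rtt.
G3: fails — Rcb but not Rbb.
G4: satisfies the condition.

G4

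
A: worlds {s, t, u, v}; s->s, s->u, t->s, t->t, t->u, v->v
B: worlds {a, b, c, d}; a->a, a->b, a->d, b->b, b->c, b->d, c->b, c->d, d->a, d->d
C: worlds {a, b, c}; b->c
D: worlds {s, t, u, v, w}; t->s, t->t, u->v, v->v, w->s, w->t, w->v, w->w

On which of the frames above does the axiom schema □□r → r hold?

Frame correspondent (Sahlqvist): ∀x ∃w (xR²w ∧ x = w) — i.e. a generalized confluence (Geach) condition.
A: fails — at u but no w with uR²w and u=w.
B: satisfies the condition.
C: fails — at a but no w with aR²w and a=w.
D: fails — at s but no w* with sR²w* and s=w*.

B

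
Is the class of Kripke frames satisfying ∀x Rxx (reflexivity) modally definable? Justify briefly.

Yes, by □p → p

The condition is reflexivity. A defining modal formula is □p → p.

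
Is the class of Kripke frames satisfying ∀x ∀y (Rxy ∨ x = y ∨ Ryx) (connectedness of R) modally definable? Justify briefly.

Any modally definable frame class is closed under disjoint unions.
Take 2 disjoint single-world reflexive frames: each is trivially connected, but their disjoint union has 2 worlds with no edge between distinct components, so it is not connected.
So no modal formula (or set of formulas) defines exactly the connected frames.

No — not modally definable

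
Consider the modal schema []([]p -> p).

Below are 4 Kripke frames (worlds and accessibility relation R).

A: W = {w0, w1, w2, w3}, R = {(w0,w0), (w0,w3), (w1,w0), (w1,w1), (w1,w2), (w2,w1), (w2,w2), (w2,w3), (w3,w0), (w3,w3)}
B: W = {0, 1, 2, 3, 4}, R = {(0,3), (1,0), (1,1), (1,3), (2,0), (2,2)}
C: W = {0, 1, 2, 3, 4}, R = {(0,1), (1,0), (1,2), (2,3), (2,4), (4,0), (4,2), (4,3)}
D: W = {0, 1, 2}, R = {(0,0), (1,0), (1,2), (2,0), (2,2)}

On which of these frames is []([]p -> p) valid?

A, D

The schema corresponds to shift-reflexivity: forall x forall y (Rxy -> Ryy).
A: holds.
B: fails — R10 but not R00.
C: fails — R10 but not R00.
D: holds.
Valid on: A, D.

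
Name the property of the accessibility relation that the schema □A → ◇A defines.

Suppose □A→◇A is valid. At any x set V(A)=W. Then □A at x, so ◇A at x, so x has a successor.

Seriality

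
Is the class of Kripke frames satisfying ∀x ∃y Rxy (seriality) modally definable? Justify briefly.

Yes: it is seriality, defined by the D schema □r → ◇r.
Suppose □r→◇r is valid. At any x set V(r)=W. Then □r at x, so ◇r at x, so x has a successor.

Yes, by □r → ◇r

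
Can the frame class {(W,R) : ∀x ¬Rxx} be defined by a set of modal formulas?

No — not modally definable

If a class were modally definable it would be closed under surjective bounded morphisms (Goldblatt–Thomason).
The 5-cycle (worlds a,b,c,d,e with a→b→c→d→e→a) is irreflexive, and the map sending every world to a single reflexive point • is a surjective bounded morphism (forth: every edge maps to (•,•); back: every world has a successor). So any modal formula valid on the 5-cycle is also valid on the reflexive point, which is not irreflexive.
So no modal formula (or set of formulas) defines exactly the irreflexive frames.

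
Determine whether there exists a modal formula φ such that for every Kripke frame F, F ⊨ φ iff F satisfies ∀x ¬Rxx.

Modal frame validity is preserved under surjective bounded morphisms.
The 4-cycle (worlds w0,w1,w2,w3 with w0→w1→w2→w3→w0) is irreflexive, and the map sending every world to a single reflexive point • is a surjective bounded morphism (forth: every edge maps to (•,•); back: every world has a successor). So any modal formula valid on the 4-cycle is also valid on the reflexive point, which is not irreflexive.
So no modal formula (or set of formulas) defines exactly the irreflexive frames.

No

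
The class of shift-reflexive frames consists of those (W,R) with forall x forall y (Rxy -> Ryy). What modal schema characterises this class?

□(□r → r)

The condition is shift-reflexivity. The T□ schema □(□r → r) defines it.
Suppose □(□r→r) is valid. Take Rxy and set V(r)={w : Ryw}. Then at y, □r holds; since □(□r→r) at x, □r→r at y, so r at y, i.e. Ryy.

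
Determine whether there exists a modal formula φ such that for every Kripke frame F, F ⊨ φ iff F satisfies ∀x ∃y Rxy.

This is a Sahlqvist condition; the D axiom □r → ◇r defines it.
Suppose □r→◇r is valid. At any x set V(r)=W. Then □r at x, so ◇r at x, so x has a successor.

Yes — defined by □r → ◇r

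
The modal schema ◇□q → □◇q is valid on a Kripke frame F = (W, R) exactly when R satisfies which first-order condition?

This schema is the .2 axiom.
Its frame correspondent is convergence — ∀x ∀y ∀z (Rxy ∧ Rxz → ∃w (Ryw ∧ Rzw)).

convergence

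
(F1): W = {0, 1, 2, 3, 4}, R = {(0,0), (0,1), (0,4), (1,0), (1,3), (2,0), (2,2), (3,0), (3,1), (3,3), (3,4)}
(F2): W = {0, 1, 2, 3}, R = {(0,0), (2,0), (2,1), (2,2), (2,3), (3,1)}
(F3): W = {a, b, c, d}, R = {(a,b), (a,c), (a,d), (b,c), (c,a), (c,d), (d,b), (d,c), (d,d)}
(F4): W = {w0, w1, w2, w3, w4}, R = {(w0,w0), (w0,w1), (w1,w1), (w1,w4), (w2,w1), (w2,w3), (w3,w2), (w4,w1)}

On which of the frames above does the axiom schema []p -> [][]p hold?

(F2)

The schema corresponds to transitivity: forall x forall y forall z (Rxy & Ryz -> Rxz).
(F1): fails — R10 and R01 but not R11.
(F2): condition met.
(F3): fails — Rbc and Rcd but not Rbd.
(F4): fails — Rw3w2 and Rw2w1 but not Rw3w1.
Valid on: (F2).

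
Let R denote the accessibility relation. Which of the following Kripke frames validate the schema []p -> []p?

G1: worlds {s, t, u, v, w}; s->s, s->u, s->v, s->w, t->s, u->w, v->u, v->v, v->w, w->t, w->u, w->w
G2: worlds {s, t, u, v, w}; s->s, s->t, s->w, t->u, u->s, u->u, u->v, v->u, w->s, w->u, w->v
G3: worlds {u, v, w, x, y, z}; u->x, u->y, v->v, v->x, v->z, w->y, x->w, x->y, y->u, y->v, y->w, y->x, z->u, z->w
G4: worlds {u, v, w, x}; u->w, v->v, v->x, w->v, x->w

G1, G2, G3, G4

The schema corresponds to a generalized confluence (Geach) condition: forall x forall z (xRz -> exists w (xRw & z = w)).
G1: satisfies the condition.
G2: satisfies the condition.
G3: satisfies the condition.
G4: satisfies the condition.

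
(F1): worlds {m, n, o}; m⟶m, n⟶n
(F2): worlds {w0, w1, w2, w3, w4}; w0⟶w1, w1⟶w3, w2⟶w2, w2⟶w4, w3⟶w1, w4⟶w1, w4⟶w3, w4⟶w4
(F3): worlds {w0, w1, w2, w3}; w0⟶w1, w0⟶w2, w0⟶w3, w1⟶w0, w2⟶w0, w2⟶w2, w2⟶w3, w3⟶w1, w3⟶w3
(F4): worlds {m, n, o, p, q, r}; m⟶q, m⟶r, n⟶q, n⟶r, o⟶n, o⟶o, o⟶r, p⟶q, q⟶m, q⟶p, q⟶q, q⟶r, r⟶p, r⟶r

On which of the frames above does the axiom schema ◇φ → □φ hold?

This is the axiom for partial functionality; its first-order frame correspondent is ∀x ∀y ∀z (Rxy ∧ Rxz → y = z).
(F1): condition met.
(F2): fails — w2 sees both w2 and w4.
(F3): fails — w0 sees both w1 and w2.
(F4): fails — m sees both q and r.
Valid on: (F1).

(F1)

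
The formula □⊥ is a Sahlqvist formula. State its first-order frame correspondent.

Emptiness of R

□⊥ is valid iff no world has any successor (otherwise □⊥ fails at any world with one).
Conversely, on a frame with emptiness of R the schema holds at every world under every valuation.
Frame condition: ∀x ∀y ¬Rxy.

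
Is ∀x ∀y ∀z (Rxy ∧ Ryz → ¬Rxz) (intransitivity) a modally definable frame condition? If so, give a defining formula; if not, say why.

Any modally definable frame class is closed under surjective bounded morphisms.
The 7-cycle (worlds s,t,u,v,w,x,y with s→t→u→v→w→x→y→s) is intransitive. Mapping every world to a single reflexive point • is a surjective bounded morphism; the reflexive point is not intransitive (R••∧R•• but R••).
So the class is not modally definable.

Not modally definable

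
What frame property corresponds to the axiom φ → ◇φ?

reflexivity: ∀x Rxx

This is frame-equivalent to □φ → φ (substitute ¬φ for φ and contrapose).
Suppose □φ→φ is valid. At any x set V(φ)={w : Rxw}. Then □φ holds at x, so φ holds at x, i.e. Rxx.
The converse is a direct semantic check.
Frame condition: ∀x Rxx.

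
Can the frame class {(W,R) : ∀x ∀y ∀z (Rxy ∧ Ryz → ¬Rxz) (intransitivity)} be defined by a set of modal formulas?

If a class were modally definable it would be closed under surjective bounded morphisms (Goldblatt–Thomason).
The 3-cycle (worlds a,b,c with a→b→c→a) is intransitive. Mapping every world to a single reflexive point • is a surjective bounded morphism; the reflexive point is not intransitive (R••∧R•• but R••).
So no modal formula (or set of formulas) defines exactly the intransitive frames.

No — not modally definable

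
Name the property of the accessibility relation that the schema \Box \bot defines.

This is the Ver axiom.
It corresponds to emptiness of R: \forall x \forall y \neg Rxy.

Emptiness of R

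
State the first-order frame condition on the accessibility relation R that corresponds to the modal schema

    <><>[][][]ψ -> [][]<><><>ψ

This is a Sahlqvist (Geach-type) schema ◇^2□^3ψ → □^2◇^3ψ.
Minimal-valuation argument: fix x; take any y with xR^2y and any z with xR^2z. Set V(ψ) to the set of worlds R-reachable from y in exactly 3 steps. Then □^3ψ holds at y, so the antecedent holds at x; validity forces ◇^3ψ at z, giving a w with zR^3w and yR^3w.
First-order correspondent: forall x forall y forall z ((x R^2 y & x R^2 z) -> exists w (y R^3 w & z R^3 w)).

forall x forall y forall z ((x R^2 y & x R^2 z) -> exists w (y R^3 w & z R^3 w))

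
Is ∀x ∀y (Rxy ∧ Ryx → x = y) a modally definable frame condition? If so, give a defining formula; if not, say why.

Any modally definable frame class is closed under surjective bounded morphisms.
The 8-cycle (worlds 0,1,2,3,4,5,6,7 with 0→1→2→3→4→5→6→7→0) is antisymmetric. Sending even-indexed worlds to s and odd-indexed worlds to t is a surjective bounded morphism onto the two-world frame with s↔t, which is not antisymmetric.
Hence antisymmetry is not modally definable.

Not modally definable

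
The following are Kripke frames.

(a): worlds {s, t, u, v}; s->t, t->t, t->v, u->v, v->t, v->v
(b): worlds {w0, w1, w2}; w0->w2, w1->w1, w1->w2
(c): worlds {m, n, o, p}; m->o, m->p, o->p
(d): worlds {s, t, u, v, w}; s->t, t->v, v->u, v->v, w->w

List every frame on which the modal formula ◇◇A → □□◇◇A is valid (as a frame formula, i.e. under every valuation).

The schema corresponds to a generalized confluence (Geach) condition: ∀x ∀y ∀z ((xR²y ∧ xR²z) → ∃w (y = w ∧ zR²w)).
(a): condition met.
(b): fails — w1R²w1, w1R²w2 but no w with w1=w and w2R²w.
(c): fails — mR²p, mR²p but no w with p=w and pR²w.
(d): fails — tR²u, tR²u but no w* with u=w* and uR²w*.

(a)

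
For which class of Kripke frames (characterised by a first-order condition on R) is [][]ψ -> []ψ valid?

density

Suppose □□ψ→□ψ is valid. Take Rxy and set V(ψ)={w : xR²w}. Then □□ψ at x, so □ψ at x, so ψ at y, i.e. ∃z(Rxz∧Rzy).
Conversely, any frame satisfying forall x forall y (Rxy -> exists z (Rxz & Rzy)) validates the schema.
So the correspondent is density.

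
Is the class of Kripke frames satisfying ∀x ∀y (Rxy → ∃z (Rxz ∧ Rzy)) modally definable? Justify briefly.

The condition is density. A defining modal formula is □□q → □q.

Definable; □□q → □q defines it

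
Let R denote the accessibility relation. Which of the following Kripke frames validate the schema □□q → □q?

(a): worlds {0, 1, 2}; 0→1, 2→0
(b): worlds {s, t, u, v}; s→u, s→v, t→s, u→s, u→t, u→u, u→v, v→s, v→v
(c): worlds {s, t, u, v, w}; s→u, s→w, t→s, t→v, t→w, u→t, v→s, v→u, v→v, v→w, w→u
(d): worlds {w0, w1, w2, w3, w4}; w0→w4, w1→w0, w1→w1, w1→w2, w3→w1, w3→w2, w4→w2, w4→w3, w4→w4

The schema corresponds to density: ∀x ∀y (Rxy → ∃z (Rxz ∧ Rzy)).
(a): fails — R01 but no z with R0z and Rz1.
(b): fails — Rts but no z with Rtz and Rzs.
(c): fails — Rut but no z with Ruz and Rzt.
(d): satisfies the condition.

(d)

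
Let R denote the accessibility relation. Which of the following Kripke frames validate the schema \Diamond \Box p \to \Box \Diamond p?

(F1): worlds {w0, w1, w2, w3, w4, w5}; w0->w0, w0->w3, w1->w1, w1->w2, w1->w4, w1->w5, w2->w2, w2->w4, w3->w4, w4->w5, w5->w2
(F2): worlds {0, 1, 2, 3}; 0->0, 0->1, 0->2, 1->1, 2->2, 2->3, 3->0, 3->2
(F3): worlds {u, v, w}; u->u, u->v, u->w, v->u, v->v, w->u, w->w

(F3)

The schema corresponds to convergence: \forall x \forall y \forall z (Rxy \wedge Rxz \to \exists w (Ryw \wedge Rzw)).
(F1): fails — Rw0w0 and Rw0w3 but w0 and w3 have no common successor.
(F2): fails — R02 and R01 but 2 and 1 have no common successor.
(F3): holds.
Valid on: (F3).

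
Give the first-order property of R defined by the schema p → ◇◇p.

This is a Sahlqvist (Geach-type) schema ◇^0□^0p → □^0◇^2p.
Minimal-valuation argument: fix x; take any y with xR^0y and any z with xR^0z. Set V(p) to the set of worlds R-reachable from y in exactly 0 steps. Then □^0p holds at y, so the antecedent holds at x; validity forces ◇^2p at z, giving a w with zR^2w and yR^0w.
First-order correspondent: ∀x ∃w (x = w ∧ xR²w).

∀x ∃w (x = w ∧ xR²w)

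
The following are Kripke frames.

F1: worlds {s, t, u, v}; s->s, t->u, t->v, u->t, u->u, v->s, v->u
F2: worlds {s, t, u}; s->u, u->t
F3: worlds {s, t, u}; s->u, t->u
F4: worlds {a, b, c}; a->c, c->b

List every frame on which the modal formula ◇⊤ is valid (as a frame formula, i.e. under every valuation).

F1

The schema corresponds to seriality: ∀x ∃y Rxy.
F1: condition met.
F2: fails — world t has no successor.
F3: fails — world u has no successor.
F4: fails — world b has no successor.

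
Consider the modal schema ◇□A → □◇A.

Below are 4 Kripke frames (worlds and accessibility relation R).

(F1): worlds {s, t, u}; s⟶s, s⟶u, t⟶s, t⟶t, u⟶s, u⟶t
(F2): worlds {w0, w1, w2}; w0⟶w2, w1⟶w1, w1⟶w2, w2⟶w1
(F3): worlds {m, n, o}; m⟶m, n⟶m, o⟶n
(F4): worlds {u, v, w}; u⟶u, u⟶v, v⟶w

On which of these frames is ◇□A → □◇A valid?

The schema corresponds to convergence: ∀x ∀y ∀z (Rxy ∧ Rxz → ∃w (Ryw ∧ Rzw)).
(F1): satisfies the condition.
(F2): satisfies the condition.
(F3): satisfies the condition.
(F4): fails — Ruv and Ruu but v and u have no common successor.

(F1), (F2), (F3)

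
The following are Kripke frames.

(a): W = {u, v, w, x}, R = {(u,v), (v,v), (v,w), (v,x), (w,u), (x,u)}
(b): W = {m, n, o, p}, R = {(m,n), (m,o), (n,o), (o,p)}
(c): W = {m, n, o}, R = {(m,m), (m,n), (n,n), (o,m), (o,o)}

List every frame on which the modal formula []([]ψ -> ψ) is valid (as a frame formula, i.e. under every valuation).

The schema corresponds to shift-reflexivity: forall x forall y (Rxy -> Ryy).
(a): fails — Rwu but not Ruu.
(b): fails — Rno but not Roo.
(c): satisfies the condition.

(c)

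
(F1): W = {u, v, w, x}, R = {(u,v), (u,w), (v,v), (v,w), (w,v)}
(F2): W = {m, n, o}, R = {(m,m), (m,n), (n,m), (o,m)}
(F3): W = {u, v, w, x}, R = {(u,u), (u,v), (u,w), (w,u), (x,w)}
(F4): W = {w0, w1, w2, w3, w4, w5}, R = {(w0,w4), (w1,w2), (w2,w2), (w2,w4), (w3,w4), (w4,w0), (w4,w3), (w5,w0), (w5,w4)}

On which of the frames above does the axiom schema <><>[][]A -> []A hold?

(F1), (F2)

This is the axiom for a generalized confluence (Geach) condition; its first-order frame correspondent is forall x forall y forall z ((x R^2 y & xRz) -> exists w (y R^2 w & z = w)).
(F1): ✓.
(F2): ✓.
(F3): fails — uR²v, uRu but no t with vR²t and u=t.
(F4): fails — w0R²w0, w0Rw4 but no w with w0R²w and w4=w.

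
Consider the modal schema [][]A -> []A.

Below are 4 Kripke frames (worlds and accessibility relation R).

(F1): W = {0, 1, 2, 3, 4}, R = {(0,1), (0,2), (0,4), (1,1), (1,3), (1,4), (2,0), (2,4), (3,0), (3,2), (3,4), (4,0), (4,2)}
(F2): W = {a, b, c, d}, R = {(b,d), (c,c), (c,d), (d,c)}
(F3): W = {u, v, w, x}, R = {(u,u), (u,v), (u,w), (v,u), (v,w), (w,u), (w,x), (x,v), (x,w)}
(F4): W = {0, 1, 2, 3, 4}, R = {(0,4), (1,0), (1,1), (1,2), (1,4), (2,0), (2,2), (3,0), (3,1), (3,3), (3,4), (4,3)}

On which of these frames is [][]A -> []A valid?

The schema corresponds to density: forall x forall y (Rxy -> exists z (Rxz & Rzy)).
(F1): ✓.
(F2): fails — Rbd but no z with Rbz and Rzd.
(F3): fails — Rwx but no z with Rwz and Rzx.
(F4): fails — R04 but no z with R0z and Rz4.

(F1)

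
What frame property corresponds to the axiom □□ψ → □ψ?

Suppose □□ψ→□ψ is valid. Take Rxy and set V(ψ)={w : xR²w}. Then □□ψ at x, so □ψ at x, so ψ at y, i.e. ∃z(Rxz∧Rzy).
The converse is a direct semantic check.
Frame condition: ∀x ∀y (Rxy → ∃z (Rxz ∧ Rzy)).

density: ∀x ∀y (Rxy → ∃z (Rxz ∧ Rzy))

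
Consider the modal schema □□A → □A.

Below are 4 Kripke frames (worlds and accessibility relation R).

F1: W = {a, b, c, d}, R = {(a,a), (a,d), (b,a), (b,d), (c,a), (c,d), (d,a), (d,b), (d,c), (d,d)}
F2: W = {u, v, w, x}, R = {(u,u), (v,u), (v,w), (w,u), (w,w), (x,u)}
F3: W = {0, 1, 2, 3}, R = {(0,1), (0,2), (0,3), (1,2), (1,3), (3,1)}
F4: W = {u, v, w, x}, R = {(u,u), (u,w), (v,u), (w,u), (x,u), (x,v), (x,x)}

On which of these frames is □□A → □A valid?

Frame correspondent (Sahlqvist): ∀x ∀y (Rxy → ∃z (Rxz ∧ Rzy)) — i.e. density.
F1: satisfies the condition.
F2: satisfies the condition.
F3: fails — R12 but no z with R1z and Rz2.
F4: satisfies the condition.

F1, F2, F4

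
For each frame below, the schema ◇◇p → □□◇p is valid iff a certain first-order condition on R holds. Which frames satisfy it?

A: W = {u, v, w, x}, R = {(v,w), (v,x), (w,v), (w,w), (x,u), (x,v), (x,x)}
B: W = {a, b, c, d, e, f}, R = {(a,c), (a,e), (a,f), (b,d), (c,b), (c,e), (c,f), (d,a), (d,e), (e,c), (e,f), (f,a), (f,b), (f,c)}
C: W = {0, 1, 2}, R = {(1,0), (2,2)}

C

This is the axiom for a generalized confluence (Geach) condition; its first-order frame correspondent is ∀x ∀y ∀z ((xR²y ∧ xR²z) → ∃w (y = w ∧ zRw)).
A: fails — vR²u, vR²u but no t with u=t and uRt.
B: fails — aR²a, aR²a but no w with a=w and aRw.
C: holds.
Valid on: C.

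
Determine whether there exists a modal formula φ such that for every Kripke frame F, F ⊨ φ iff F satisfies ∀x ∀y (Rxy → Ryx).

Definable; r → □◇r defines it

This is a Sahlqvist condition; the B axiom r → □◇r defines it.
Suppose r→□◇r is valid. Take Rxy and set V(r)={x}. Then r at x, so □◇r at x, so ◇r at y, so some z with Ryz has r; z=x, i.e. Ryx.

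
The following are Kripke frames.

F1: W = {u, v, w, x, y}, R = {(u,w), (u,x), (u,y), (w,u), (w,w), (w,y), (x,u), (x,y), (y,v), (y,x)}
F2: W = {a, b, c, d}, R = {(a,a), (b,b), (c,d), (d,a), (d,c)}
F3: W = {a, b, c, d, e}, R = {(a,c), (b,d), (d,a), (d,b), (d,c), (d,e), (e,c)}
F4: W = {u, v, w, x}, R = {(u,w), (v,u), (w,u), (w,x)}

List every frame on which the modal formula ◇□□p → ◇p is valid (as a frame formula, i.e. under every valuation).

This is the axiom for a generalized confluence (Geach) condition; its first-order frame correspondent is ∀x ∀y (xRy → ∃w (yR²w ∧ xRw)).
F1: fails — yRv but no t with vR²t and yRt.
F2: ✓.
F3: fails — aRc but no w with cR²w and aRw.
F4: fails — wRx but no t with xR²t and wRt.
Valid on: F2.

F2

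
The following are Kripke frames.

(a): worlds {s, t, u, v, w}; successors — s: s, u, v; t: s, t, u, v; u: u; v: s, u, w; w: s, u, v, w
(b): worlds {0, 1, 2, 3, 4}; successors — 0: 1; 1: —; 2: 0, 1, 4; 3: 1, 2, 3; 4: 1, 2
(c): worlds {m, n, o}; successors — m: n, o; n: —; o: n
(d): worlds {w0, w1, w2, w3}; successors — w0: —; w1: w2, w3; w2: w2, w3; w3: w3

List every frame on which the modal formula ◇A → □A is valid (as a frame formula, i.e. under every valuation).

The schema corresponds to partial functionality: ∀x ∀y ∀z (Rxy ∧ Rxz → y = z).
(a): fails — s sees both s and u.
(b): fails — 2 sees both 0 and 1.
(c): fails — m sees both n and o.
(d): fails — w1 sees both w2 and w3.

none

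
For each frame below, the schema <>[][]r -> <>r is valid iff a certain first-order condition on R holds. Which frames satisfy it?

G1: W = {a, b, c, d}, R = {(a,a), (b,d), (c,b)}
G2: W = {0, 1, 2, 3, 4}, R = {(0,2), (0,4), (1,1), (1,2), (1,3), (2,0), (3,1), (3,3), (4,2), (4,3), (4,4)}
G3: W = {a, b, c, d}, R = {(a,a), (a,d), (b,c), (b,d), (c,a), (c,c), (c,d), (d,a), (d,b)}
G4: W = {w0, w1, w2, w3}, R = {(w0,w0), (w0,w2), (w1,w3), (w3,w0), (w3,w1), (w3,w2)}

G2, G3

The schema corresponds to a generalized confluence (Geach) condition: forall x forall y (xRy -> exists w (y R^2 w & xRw)).
G1: fails — bRd but no w with dR²w and bRw.
G2: condition met.
G3: condition met.
G4: fails — w0Rw2 but no w with w2R²w and w0Rw.
Valid on: G2, G3.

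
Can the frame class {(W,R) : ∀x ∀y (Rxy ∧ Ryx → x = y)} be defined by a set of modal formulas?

If a class were modally definable it would be closed under surjective bounded morphisms (Goldblatt–Thomason).
The 6-cycle (worlds 0,1,2,3,4,5 with 0→1→2→3→4→5→0) is antisymmetric. Sending even-indexed worlds to a and odd-indexed worlds to b is a surjective bounded morphism onto the two-world frame with a↔b, which is not antisymmetric.
So no modal formula (or set of formulas) defines exactly the antisymmetric frames.

Not definable by any modal formula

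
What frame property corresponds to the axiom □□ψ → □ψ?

density

This is the C4 axiom.
It corresponds to density: ∀x ∀y (Rxy → ∃z (Rxz ∧ Rzy)).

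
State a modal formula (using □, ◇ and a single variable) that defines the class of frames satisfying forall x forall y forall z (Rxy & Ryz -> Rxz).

The condition is transitivity. The 4 schema □q → □□q defines it.
Suppose □q→□□q is valid. Take Rxy, Ryz and set V(q)={w : Rxw}. Then □q at x, so □□q at x, so □q at y, so q at z, i.e. Rxz.

□q → □□q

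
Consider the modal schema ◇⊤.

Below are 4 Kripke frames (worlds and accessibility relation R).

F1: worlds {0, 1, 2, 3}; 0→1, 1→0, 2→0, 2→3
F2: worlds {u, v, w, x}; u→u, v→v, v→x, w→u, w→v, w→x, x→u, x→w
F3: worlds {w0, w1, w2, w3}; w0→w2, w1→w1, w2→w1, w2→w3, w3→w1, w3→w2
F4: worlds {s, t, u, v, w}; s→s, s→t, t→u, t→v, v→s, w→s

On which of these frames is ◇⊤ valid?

This is the axiom for seriality; its first-order frame correspondent is ∀x ∃y Rxy.
F1: fails — world 3 has no successor.
F2: satisfies the condition.
F3: satisfies the condition.
F4: fails — world u has no successor.
Valid on: F2, F3.

F2, F3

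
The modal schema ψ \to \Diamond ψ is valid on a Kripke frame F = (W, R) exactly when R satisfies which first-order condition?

reflexivity

Equivalently (dual form): □ψ → ψ.
Suppose □ψ→ψ is valid. At any x set V(ψ)={w : Rxw}. Then □ψ holds at x, so ψ holds at x, i.e. Rxx.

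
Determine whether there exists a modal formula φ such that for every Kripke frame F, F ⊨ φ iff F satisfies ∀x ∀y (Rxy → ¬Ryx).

No — not modally definable

Modal frame validity is preserved under surjective bounded morphisms.
The 5-cycle (worlds s,t,u,v,w with s→t→u→v→w→s) is asymmetric. Mapping every world to a single reflexive point • is a surjective bounded morphism, and the reflexive point is not asymmetric (R•• but asymmetry requires ¬R••).
So no modal formula (or set of formulas) defines exactly the asymmetric frames.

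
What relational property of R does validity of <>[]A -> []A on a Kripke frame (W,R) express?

The Euclidean property

This is a form of the 5 axiom.
It corresponds to the Euclidean property: forall x forall y forall z (Rxy & Rxz -> Ryz).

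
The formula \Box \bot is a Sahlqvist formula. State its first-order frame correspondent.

□⊥ is valid iff no world has any successor (otherwise □⊥ fails at any world with one).

Emptiness of R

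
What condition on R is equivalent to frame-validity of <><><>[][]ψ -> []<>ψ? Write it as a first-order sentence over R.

forall x forall y forall z ((x R^3 y & xRz) -> exists w (y R^2 w & zRw))

This is a Sahlqvist (Geach-type) schema ◇^3□^2ψ → □^1◇^1ψ.
Minimal-valuation argument: fix x; take any y with xR^3y and any z with xR^1z. Set V(ψ) to the set of worlds R-reachable from y in exactly 2 steps. Then □^2ψ holds at y, so the antecedent holds at x; validity forces ◇^1ψ at z, giving a w with zR^1w and yR^2w.
First-order correspondent: forall x forall y forall z ((x R^3 y & xRz) -> exists w (y R^2 w & zRw)).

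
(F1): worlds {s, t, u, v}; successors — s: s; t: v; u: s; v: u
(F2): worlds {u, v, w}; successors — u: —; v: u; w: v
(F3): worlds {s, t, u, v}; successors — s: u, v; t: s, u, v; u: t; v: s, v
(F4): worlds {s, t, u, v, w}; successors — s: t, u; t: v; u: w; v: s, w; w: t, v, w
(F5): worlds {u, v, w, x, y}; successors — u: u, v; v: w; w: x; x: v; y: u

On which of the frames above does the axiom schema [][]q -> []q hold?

The schema corresponds to density: forall x forall y (Rxy -> exists z (Rxz & Rzy)).
(F1): fails — Rvu but no z with Rvz and Rzu.
(F2): fails — Rvu but no z with Rvz and Rzu.
(F3): fails — Rut but no z with Ruz and Rzt.
(F4): fails — Rtv but no z with Rtz and Rzv.
(F5): fails — Rwx but no z with Rwz and Rzx.

none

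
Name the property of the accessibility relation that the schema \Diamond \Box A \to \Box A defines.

This is a form of the 5 axiom.
Its frame correspondent is the Euclidean property — \forall x \forall y \forall z (Rxy \wedge Rxz \to Ryz).

the Euclidean property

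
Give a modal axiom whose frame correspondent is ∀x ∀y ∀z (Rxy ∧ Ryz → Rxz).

□r → □□r

This is transitivity; the standard corresponding axiom is 4: □r → □□r.
Suppose □r→□□r is valid. Take Rxy, Ryz and set V(r)={w : Rxw}. Then □r at x, so □□r at x, so □r at y, so r at z, i.e. Rxz.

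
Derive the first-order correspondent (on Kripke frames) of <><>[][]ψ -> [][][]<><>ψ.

forall x forall y forall z ((x R^2 y & x R^3 z) -> exists w (y R^2 w & z R^2 w))

This is a Sahlqvist (Geach-type) schema ◇^2□^2ψ → □^3◇^2ψ.
Minimal-valuation argument: fix x; take any y with xR^2y and any z with xR^3z. Set V(ψ) to the set of worlds R-reachable from y in exactly 2 steps. Then □^2ψ holds at y, so the antecedent holds at x; validity forces ◇^2ψ at z, giving a w with zR^2w and yR^2w.
First-order correspondent: forall x forall y forall z ((x R^2 y & x R^3 z) -> exists w (y R^2 w & z R^2 w)).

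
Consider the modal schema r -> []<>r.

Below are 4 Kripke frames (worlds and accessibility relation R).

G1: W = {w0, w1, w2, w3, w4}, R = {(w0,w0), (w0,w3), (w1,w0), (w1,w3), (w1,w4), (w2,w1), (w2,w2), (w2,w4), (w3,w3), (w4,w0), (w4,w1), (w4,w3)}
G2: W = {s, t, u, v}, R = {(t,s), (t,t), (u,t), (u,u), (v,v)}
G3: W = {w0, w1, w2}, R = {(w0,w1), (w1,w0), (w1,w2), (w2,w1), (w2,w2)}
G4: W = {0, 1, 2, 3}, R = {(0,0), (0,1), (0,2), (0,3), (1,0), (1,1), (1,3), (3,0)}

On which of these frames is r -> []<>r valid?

G3

This is the axiom for symmetry; its first-order frame correspondent is forall x forall y (Rxy -> Ryx).
G1: fails — Rw1w0 but not Rw0w1.
G2: fails — Rut but not Rtu.
G3: satisfies the condition.
G4: fails — R02 but not R20.
Valid on: G3.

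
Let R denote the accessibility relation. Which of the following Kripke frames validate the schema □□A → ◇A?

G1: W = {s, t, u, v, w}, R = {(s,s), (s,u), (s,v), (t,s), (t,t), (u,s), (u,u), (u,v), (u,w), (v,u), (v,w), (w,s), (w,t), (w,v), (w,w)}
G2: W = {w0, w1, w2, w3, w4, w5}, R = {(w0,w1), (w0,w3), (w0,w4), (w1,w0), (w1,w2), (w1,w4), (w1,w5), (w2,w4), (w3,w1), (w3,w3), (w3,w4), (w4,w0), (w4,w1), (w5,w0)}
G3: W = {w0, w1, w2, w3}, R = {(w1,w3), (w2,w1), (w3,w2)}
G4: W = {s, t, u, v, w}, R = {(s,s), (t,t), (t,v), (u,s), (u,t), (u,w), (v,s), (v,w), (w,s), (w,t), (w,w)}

G1, G4

Frame correspondent (Sahlqvist): ∀x ∃w (xR²w ∧ xRw) — i.e. a generalized confluence (Geach) condition.
G1: ✓.
G2: fails — at w2 but no w with w2R²w and w2Rw.
G3: fails — at w0 but no w with w0R²w and w0Rw.
G4: ✓.
Valid on: G1, G4.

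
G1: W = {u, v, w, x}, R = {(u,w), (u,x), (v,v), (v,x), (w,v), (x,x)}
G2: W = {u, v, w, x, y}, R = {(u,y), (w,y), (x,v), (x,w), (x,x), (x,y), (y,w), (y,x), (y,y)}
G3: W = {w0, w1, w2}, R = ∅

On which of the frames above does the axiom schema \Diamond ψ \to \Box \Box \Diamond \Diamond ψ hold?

G3

Frame correspondent (Sahlqvist): \forall x \forall y \forall z ((xRy \wedge x R^2 z) \to \exists w (y = w \wedge z R^2 w)) — i.e. a generalized confluence (Geach) condition.
G1: fails — uRw, uR²v but no t with w=t and vR²t.
G2: fails — xRv, xR²v but no t with v=t and vR²t.
G3: satisfies the condition.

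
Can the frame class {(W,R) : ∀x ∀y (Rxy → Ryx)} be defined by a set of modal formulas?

Yes: it is symmetry, defined by the B schema p → □◇p.
Suppose p→□◇p is valid. Take Rxy and set V(p)={x}. Then p at x, so □◇p at x, so ◇p at y, so some z with Ryz has p; z=x, i.e. Ryx.

Yes — defined by p → □◇p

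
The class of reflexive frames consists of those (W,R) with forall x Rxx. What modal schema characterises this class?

□p → p

This is reflexivity; the standard corresponding axiom is T: □p → p.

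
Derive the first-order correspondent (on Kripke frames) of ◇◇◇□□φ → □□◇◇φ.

∀x ∀y ∀z ((xR³y ∧ xR²z) → ∃w (yR²w ∧ zR²w))

This is a Sahlqvist (Geach-type) schema ◇^3□^2φ → □^2◇^2φ.
Minimal-valuation argument: fix x; take any y with xR^3y and any z with xR^2z. Set V(φ) to the set of worlds R-reachable from y in exactly 2 steps. Then □^2φ holds at y, so the antecedent holds at x; validity forces ◇^2φ at z, giving a w with zR^2w and yR^2w.
First-order correspondent: ∀x ∀y ∀z ((xR³y ∧ xR²z) → ∃w (yR²w ∧ zR²w)).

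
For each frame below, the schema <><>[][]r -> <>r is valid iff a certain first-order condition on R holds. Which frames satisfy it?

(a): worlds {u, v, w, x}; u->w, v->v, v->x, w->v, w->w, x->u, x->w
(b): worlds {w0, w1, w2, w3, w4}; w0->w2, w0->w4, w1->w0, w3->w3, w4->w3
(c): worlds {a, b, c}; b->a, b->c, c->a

(a)

This is the axiom for a generalized confluence (Geach) condition; its first-order frame correspondent is forall x forall y (x R^2 y -> exists w (y R^2 w & xRw)).
(a): satisfies the condition.
(b): fails — w0R²w3 but no w with w3R²w and w0Rw.
(c): fails — bR²a but no w with aR²w and bRw.
Valid on: (a).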